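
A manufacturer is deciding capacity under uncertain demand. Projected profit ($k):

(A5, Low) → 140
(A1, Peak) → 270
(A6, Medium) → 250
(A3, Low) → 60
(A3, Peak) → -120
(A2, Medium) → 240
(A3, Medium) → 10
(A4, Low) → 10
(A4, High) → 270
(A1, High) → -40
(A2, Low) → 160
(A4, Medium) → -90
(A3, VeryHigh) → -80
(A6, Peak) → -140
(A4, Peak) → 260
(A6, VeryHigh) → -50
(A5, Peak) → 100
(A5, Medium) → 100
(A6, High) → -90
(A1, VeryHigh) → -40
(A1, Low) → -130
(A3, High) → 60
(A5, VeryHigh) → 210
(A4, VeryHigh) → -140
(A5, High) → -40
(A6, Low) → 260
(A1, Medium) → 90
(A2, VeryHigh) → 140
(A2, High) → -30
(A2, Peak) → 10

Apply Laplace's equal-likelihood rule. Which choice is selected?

Row averages: A1=30, A2=104, A3=-14, A4=62, A5=102, A6=46
Highest average = 104 → A2.

A2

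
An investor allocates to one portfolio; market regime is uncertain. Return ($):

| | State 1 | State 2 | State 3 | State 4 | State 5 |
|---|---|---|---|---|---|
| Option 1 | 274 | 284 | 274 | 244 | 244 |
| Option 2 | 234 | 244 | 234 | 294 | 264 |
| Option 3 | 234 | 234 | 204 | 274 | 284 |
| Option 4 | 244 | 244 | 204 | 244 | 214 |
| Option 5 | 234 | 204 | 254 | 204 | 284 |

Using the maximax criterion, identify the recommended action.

Option 2

Row maxima: Option 1=284, Option 2=294, Option 3=284, Option 4=244, Option 5=284
Best best-case = 294 → Option 2.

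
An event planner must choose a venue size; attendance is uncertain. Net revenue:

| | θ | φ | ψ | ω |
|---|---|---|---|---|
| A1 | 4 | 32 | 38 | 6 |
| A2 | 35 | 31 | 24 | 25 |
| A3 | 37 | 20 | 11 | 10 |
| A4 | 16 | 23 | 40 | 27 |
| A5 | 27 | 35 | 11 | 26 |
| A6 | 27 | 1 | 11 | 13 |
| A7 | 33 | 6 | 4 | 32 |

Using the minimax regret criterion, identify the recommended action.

A2

Column bests: θ=37, φ=35, ψ=40, ω=32.
A1 regrets: 33, 3, 2, 26 → max 33
A2 regrets: 2, 4, 16, 7 → max 16
A3 regrets: 0, 15, 29, 22 → max 29
A4 regrets: 21, 12, 0, 5 → max 21
A5 regrets: 10, 0, 29, 6 → max 29
A6 regrets: 10, 34, 29, 19 → max 34
A7 regrets: 4, 29, 36, 0 → max 36
Smallest max regret = 16 → A2.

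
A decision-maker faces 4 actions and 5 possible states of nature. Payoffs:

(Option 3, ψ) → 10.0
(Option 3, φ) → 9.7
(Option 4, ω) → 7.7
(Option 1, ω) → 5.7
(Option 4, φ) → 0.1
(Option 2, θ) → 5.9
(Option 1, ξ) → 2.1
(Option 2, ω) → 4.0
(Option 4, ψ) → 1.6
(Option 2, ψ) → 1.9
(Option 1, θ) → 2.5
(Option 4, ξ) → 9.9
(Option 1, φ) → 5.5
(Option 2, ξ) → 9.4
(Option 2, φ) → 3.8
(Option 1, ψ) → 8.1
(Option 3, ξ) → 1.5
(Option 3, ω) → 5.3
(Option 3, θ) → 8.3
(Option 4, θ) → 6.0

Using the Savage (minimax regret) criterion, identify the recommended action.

Column bests: θ=8.3, φ=9.7, ψ=10.0, ω=7.7, ξ=9.9.
Option 1 regrets: 5.8, 4.2, 1.9, 2.0, 7.8 → max 7.8
Option 2 regrets: 2.4, 5.9, 8.1, 3.7, 0.5 → max 8.1
Option 3 regrets: 0.0, 0.0, 0.0, 2.4, 8.4 → max 8.4
Option 4 regrets: 2.3, 9.6, 8.4, 0.0, 0.0 → max 9.6
Smallest max regret = 7.8 → Option 1.

Option 1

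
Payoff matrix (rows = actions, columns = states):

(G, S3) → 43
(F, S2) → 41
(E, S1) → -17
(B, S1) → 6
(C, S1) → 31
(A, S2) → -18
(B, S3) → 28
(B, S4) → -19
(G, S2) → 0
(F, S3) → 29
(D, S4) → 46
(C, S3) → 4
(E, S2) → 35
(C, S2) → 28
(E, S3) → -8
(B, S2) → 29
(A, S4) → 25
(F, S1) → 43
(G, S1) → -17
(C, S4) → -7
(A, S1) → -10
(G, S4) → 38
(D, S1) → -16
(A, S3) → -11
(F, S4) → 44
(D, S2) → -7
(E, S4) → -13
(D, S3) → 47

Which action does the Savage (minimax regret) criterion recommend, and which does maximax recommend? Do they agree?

Column bests: S1=43, S2=41, S3=47, S4=46.
A regrets: 53, 59, 58, 21 → max 59
B regrets: 37, 12, 19, 65 → max 65
C regrets: 12, 13, 43, 53 → max 53
D regrets: 59, 48, 0, 0 → max 59
E regrets: 60, 6, 55, 59 → max 60
F regrets: 0, 0, 18, 2 → max 18
G regrets: 60, 41, 4, 8 → max 60
Smallest max regret = 18 → F.
Row maxima: A=25, B=29, C=31, D=47, E=35, F=44, G=43
Best best-case = 47 → D.

minimax regret → F; maximax → D (disagree)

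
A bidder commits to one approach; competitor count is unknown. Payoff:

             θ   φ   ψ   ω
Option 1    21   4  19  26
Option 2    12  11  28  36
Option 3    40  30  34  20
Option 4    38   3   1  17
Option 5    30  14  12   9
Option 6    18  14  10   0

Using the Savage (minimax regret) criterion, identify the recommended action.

Column bests: θ=40, φ=30, ψ=34, ω=36.
Option 1 regrets: 19, 26, 15, 10 → max 26
Option 2 regrets: 28, 19, 6, 0 → max 28
Option 3 regrets: 0, 0, 0, 16 → max 16
Option 4 regrets: 2, 27, 33, 19 → max 33
Option 5 regrets: 10, 16, 22, 27 → max 27
Option 6 regrets: 22, 16, 24, 36 → max 36
Smallest max regret = 16 → Option 3.

Option 3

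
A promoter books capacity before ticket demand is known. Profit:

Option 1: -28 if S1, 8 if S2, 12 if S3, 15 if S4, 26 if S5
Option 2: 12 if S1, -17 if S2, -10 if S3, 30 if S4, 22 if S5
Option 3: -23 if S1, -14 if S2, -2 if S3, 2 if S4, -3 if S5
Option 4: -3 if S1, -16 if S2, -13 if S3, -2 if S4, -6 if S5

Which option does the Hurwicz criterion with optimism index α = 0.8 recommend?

Option 1: 0.8·26 + 0.2·(-28) = 15.2
Option 2: 0.8·30 + 0.2·(-17) = 20.6
Option 3: 0.8·2 + 0.2·(-23) = -3
Option 4: 0.8·(-2) + 0.2·(-16) = -4.8
Highest Hurwicz score = 20.6 → Option 2.

Option 2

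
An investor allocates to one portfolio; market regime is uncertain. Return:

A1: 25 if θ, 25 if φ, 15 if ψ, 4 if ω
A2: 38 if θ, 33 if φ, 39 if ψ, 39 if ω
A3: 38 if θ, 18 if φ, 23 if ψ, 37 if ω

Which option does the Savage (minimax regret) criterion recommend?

A2

Column bests: θ=38, φ=33, ψ=39, ω=39.
A1 regrets: 13, 8, 24, 35 → max 35
A2 regrets: 0, 0, 0, 0 → max 0
A3 regrets: 0, 15, 16, 2 → max 16
Smallest max regret = 0 → A2.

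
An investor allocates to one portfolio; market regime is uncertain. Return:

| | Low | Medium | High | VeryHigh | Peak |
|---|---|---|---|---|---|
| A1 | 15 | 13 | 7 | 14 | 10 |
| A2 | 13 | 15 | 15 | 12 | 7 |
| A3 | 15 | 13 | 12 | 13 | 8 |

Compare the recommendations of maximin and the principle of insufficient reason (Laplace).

maximin → A3; laplace → A2 (disagree)

Row minima: A1=7, A2=7, A3=8
Best worst-case = 8 → A3.
Row averages: A1=11.8, A2=12.4, A3=12.2
Highest average = 12.4 → A2.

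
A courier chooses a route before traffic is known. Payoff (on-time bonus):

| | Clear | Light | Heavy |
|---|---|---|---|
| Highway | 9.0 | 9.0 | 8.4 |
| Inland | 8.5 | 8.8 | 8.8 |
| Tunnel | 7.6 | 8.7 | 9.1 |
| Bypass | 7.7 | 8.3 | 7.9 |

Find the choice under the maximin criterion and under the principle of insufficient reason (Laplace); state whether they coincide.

maximin → Inland; laplace → Highway (disagree)

Row minima: Highway=8.4, Inland=8.5, Tunnel=7.6, Bypass=7.7
Best worst-case = 8.5 → Inland.
Row averages: Highway=8.8, Inland=8.7, Tunnel=127/15, Bypass=239/30
Highest average = 8.8 → Highway.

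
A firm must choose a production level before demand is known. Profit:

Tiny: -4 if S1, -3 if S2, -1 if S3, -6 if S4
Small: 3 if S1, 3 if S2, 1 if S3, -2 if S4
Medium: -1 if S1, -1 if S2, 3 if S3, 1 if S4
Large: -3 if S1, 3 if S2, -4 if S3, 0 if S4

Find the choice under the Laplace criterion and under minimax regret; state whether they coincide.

Row averages: Tiny=-3.5, Small=1.25, Medium=0.5, Large=-1
Highest average = 1.25 → Small.
Column bests: S1=3, S2=3, S3=3, S4=1.
Tiny regrets: 7, 6, 4, 7 → max 7
Small regrets: 0, 0, 2, 3 → max 3
Medium regrets: 4, 4, 0, 0 → max 4
Large regrets: 6, 0, 7, 1 → max 7
Smallest max regret = 3 → Small.

laplace → Small; minimax regret → Small (agree)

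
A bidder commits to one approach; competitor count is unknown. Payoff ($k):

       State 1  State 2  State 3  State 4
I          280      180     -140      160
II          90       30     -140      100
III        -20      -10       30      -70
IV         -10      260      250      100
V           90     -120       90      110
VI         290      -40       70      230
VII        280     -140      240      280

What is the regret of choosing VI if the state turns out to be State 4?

50

Best payoff under State 4 is 280.
Regret = 280 − 230 = 50.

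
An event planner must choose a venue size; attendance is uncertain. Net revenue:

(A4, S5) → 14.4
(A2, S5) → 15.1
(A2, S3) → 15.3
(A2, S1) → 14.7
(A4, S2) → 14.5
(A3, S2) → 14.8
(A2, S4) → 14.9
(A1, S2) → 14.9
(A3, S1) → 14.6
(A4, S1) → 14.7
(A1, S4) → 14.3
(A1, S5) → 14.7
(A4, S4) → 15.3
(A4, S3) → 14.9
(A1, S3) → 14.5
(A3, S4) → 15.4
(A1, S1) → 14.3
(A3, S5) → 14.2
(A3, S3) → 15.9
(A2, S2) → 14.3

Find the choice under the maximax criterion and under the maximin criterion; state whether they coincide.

maximax → A3; maximin → A4 (disagree)

Row maxima: A1=14.9, A2=15.3, A3=15.9, A4=15.3
Best best-case = 15.9 → A3.
Row minima: A1=14.3, A2=14.3, A3=14.2, A4=14.4
Best worst-case = 14.4 → A4.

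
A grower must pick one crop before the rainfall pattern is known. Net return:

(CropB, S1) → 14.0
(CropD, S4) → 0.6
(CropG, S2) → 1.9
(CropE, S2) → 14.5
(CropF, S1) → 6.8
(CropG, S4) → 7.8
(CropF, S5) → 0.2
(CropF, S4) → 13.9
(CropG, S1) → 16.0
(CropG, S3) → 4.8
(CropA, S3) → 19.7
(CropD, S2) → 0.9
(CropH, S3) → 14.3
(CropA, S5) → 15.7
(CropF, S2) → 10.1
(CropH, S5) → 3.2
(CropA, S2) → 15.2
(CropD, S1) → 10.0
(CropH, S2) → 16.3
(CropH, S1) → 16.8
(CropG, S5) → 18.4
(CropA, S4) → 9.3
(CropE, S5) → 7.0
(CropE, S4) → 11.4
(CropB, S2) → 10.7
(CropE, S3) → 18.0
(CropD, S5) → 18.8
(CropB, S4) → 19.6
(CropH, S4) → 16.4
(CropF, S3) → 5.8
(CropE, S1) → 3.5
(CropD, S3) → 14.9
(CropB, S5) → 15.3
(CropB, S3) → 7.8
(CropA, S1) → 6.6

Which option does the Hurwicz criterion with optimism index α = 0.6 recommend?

CropB

CropE: 0.6·18.0 + 0.4·3.5 = 12.2
CropB: 0.6·19.6 + 0.4·7.8 = 14.88
CropA: 0.6·19.7 + 0.4·6.6 = 14.46
CropG: 0.6·18.4 + 0.4·1.9 = 11.8
CropD: 0.6·18.8 + 0.4·0.6 = 11.52
CropH: 0.6·16.8 + 0.4·3.2 = 11.36
CropF: 0.6·13.9 + 0.4·0.2 = 8.42
Highest Hurwicz score = 14.88 → CropB.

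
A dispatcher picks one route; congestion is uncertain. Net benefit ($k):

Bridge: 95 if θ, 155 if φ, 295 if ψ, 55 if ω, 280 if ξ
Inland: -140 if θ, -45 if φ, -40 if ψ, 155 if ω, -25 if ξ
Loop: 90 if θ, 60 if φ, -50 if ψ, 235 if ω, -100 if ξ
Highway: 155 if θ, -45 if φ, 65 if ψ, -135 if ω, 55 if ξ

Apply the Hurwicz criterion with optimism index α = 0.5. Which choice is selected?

Bridge

Bridge: 0.5·295 + 0.5·55 = 175
Inland: 0.5·155 + 0.5·(-140) = 7.5
Loop: 0.5·235 + 0.5·(-100) = 67.5
Highway: 0.5·155 + 0.5·(-135) = 10
Highest Hurwicz score = 175 → Bridge.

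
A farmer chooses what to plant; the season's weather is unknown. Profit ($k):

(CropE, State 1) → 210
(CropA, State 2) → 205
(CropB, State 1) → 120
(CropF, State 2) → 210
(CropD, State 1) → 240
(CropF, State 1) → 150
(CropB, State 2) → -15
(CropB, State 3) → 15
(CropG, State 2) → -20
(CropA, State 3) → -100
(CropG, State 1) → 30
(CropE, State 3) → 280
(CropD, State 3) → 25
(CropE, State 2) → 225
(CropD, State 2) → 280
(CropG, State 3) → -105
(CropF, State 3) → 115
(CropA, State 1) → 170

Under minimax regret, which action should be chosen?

Column bests: State 1=240, State 2=280, State 3=280.
CropB regrets: 120, 295, 265 → max 295
CropE regrets: 30, 55, 0 → max 55
CropF regrets: 90, 70, 165 → max 165
CropD regrets: 0, 0, 255 → max 255
CropG regrets: 210, 300, 385 → max 385
CropA regrets: 70, 75, 380 → max 380
Smallest max regret = 55 → CropE.

CropE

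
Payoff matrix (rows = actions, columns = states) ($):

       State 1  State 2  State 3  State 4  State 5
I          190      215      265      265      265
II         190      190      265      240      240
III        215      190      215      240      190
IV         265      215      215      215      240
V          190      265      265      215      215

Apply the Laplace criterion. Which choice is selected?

Row averages: I=240, II=225, III=210, IV=230, V=230
Highest average = 240 → I.

I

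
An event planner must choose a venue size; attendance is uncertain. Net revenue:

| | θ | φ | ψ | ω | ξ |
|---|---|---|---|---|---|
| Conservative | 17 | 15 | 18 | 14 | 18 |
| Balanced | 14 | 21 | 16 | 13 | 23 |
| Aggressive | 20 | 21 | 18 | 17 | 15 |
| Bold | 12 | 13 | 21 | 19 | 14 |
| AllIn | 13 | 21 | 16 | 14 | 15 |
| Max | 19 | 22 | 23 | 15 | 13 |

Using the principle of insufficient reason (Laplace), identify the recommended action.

Row averages: Conservative=16.4, Balanced=17.4, Aggressive=18.2, Bold=15.8, AllIn=15.8, Max=18.4
Highest average = 18.4 → Max.

Max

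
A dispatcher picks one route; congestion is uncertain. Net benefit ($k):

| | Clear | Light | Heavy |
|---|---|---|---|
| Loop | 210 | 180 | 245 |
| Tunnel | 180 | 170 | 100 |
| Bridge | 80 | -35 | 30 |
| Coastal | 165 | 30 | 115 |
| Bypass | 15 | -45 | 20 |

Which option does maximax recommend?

Loop

Row maxima: Loop=245, Tunnel=180, Bridge=80, Coastal=165, Bypass=20
Best best-case = 245 → Loop.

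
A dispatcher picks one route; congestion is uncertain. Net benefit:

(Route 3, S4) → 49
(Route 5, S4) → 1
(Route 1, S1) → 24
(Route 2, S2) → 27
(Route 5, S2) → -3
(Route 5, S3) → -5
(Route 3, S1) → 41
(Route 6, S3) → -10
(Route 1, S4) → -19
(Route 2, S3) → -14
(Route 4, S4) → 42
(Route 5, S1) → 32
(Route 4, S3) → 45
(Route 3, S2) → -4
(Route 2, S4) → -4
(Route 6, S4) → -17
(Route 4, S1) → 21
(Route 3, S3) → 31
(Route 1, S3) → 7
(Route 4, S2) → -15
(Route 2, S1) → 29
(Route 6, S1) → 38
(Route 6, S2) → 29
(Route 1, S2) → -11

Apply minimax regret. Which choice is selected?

Route 3

Column bests: S1=41, S2=29, S3=45, S4=49.
Route 1 regrets: 17, 40, 38, 68 → max 68
Route 2 regrets: 12, 2, 59, 53 → max 59
Route 3 regrets: 0, 33, 14, 0 → max 33
Route 4 regrets: 20, 44, 0, 7 → max 44
Route 5 regrets: 9, 32, 50, 48 → max 50
Route 6 regrets: 3, 0, 55, 66 → max 66
Smallest max regret = 33 → Route 3.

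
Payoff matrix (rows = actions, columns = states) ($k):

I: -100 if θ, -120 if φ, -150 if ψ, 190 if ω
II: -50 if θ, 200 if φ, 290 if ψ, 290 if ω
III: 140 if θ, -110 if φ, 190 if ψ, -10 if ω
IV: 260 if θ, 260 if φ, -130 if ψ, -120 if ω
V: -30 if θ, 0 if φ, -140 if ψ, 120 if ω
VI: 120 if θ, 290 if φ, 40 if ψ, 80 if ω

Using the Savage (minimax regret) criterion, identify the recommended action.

Column bests: θ=260, φ=290, ψ=290, ω=290.
I regrets: 360, 410, 440, 100 → max 440
II regrets: 310, 90, 0, 0 → max 310
III regrets: 120, 400, 100, 300 → max 400
IV regrets: 0, 30, 420, 410 → max 420
V regrets: 290, 290, 430, 170 → max 430
VI regrets: 140, 0, 250, 210 → max 250
Smallest max regret = 250 → VI.

VI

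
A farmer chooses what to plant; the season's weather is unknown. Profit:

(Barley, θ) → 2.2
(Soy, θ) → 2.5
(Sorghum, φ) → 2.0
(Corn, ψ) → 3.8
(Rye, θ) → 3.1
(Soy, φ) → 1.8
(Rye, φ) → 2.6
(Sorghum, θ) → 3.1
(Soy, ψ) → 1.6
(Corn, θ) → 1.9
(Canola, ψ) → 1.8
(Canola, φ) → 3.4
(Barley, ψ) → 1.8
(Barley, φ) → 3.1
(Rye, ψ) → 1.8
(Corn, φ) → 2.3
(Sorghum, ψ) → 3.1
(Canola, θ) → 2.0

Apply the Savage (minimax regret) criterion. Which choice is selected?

Column bests: θ=3.1, φ=3.4, ψ=3.8.
Soy regrets: 0.6, 1.6, 2.2 → max 2.2
Rye regrets: 0.0, 0.8, 2.0 → max 2.0
Barley regrets: 0.9, 0.3, 2.0 → max 2.0
Sorghum regrets: 0.0, 1.4, 0.7 → max 1.4
Canola regrets: 1.1, 0.0, 2.0 → max 2.0
Corn regrets: 1.2, 1.1, 0.0 → max 1.2
Smallest max regret = 1.2 → Corn.

Corn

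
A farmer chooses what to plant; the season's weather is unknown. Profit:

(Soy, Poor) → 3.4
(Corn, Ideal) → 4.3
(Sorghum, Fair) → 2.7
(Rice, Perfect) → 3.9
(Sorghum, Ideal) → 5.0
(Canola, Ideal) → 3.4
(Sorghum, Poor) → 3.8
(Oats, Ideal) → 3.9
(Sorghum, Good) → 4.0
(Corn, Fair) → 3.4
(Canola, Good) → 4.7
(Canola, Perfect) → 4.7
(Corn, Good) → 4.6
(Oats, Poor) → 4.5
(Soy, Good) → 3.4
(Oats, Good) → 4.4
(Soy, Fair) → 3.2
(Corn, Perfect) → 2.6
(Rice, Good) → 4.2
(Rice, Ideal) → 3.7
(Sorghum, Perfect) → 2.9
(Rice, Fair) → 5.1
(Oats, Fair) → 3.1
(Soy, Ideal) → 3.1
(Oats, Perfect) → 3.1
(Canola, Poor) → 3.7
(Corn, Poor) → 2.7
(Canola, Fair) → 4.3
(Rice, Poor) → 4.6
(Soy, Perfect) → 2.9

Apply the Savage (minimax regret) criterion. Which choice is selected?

Rice

Column bests: Poor=4.6, Fair=5.1, Good=4.7, Ideal=5.0, Perfect=4.7.
Corn regrets: 1.9, 1.7, 0.1, 0.7, 2.1 → max 2.1
Soy regrets: 1.2, 1.9, 1.3, 1.9, 1.8 → max 1.9
Oats regrets: 0.1, 2.0, 0.3, 1.1, 1.6 → max 2.0
Canola regrets: 0.9, 0.8, 0.0, 1.6, 0.0 → max 1.6
Rice regrets: 0.0, 0.0, 0.5, 1.3, 0.8 → max 1.3
Sorghum regrets: 0.8, 2.4, 0.7, 0.0, 1.8 → max 2.4
Smallest max regret = 1.3 → Rice.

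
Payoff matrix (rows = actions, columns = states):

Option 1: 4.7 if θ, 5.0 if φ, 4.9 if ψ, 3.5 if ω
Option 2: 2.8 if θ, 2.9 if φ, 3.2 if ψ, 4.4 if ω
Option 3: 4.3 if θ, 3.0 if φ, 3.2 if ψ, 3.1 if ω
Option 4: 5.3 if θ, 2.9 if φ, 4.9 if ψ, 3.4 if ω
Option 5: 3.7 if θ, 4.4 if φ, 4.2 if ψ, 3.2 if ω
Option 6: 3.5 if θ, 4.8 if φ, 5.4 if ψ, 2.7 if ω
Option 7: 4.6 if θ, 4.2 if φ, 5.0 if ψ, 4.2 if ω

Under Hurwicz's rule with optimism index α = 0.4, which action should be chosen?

Option 1: 0.4·5.0 + 0.6·3.5 = 4.1
Option 2: 0.4·4.4 + 0.6·2.8 = 3.44
Option 3: 0.4·4.3 + 0.6·3.0 = 3.52
Option 4: 0.4·5.3 + 0.6·2.9 = 3.86
Option 5: 0.4·4.4 + 0.6·3.2 = 3.68
Option 6: 0.4·5.4 + 0.6·2.7 = 3.78
Option 7: 0.4·5.0 + 0.6·4.2 = 4.52
Highest Hurwicz score = 4.52 → Option 7.

Option 7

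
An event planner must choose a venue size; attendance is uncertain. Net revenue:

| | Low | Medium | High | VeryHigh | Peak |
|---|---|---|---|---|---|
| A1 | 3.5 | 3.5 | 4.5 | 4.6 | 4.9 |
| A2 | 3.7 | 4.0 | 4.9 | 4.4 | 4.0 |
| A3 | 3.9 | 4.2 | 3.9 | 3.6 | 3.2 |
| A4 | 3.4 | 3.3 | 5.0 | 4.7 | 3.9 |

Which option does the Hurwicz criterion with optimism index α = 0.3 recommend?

A2

A1: 0.3·4.9 + 0.7·3.5 = 3.92
A2: 0.3·4.9 + 0.7·3.7 = 4.06
A3: 0.3·4.2 + 0.7·3.2 = 3.5
A4: 0.3·5.0 + 0.7·3.3 = 3.81
Highest Hurwicz score = 4.06 → A2.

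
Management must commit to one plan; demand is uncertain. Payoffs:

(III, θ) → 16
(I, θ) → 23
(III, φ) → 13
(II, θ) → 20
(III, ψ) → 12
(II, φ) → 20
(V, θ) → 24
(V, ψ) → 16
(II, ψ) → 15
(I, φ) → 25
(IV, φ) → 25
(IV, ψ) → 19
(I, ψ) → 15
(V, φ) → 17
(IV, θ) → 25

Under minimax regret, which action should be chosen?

IV

Column bests: θ=25, φ=25, ψ=19.
I regrets: 2, 0, 4 → max 4
II regrets: 5, 5, 4 → max 5
III regrets: 9, 12, 7 → max 12
IV regrets: 0, 0, 0 → max 0
V regrets: 1, 8, 3 → max 8
Smallest max regret = 0 → IV.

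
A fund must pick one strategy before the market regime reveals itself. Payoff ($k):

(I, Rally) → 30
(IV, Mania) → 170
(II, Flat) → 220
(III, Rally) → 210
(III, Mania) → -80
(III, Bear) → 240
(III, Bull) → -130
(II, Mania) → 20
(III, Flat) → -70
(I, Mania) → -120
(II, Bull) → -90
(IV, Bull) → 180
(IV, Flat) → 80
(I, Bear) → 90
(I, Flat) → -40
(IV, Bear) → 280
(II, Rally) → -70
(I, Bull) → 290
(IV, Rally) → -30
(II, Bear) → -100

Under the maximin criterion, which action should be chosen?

Row minima: I=-120, II=-100, III=-130, IV=-30
Best worst-case = -30 → IV.

IV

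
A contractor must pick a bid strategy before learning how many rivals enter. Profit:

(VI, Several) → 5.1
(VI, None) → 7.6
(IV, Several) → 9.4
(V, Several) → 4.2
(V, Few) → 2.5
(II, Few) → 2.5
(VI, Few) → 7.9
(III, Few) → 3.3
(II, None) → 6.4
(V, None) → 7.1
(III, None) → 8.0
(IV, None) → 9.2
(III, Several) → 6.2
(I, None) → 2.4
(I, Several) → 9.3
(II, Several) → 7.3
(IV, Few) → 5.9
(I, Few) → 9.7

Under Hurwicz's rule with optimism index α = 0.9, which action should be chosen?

I: 0.9·9.7 + 0.1·2.4 = 8.97
II: 0.9·7.3 + 0.1·2.5 = 6.82
III: 0.9·8.0 + 0.1·3.3 = 7.53
IV: 0.9·9.4 + 0.1·5.9 = 9.05
V: 0.9·7.1 + 0.1·2.5 = 6.64
VI: 0.9·7.9 + 0.1·5.1 = 7.62
Highest Hurwicz score = 9.05 → IV.

IV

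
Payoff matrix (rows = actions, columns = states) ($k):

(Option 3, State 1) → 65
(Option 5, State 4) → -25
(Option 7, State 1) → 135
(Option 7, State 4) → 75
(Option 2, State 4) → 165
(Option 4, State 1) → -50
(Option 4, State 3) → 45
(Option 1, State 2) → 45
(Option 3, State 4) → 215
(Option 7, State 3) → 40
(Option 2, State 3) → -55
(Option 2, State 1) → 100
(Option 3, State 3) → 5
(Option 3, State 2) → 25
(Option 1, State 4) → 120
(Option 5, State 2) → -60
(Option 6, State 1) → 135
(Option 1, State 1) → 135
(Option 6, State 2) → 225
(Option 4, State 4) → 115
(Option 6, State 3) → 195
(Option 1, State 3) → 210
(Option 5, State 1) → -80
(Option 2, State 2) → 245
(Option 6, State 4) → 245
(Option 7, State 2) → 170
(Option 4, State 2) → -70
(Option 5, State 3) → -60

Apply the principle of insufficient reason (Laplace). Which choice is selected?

Row averages: Option 1=127.5, Option 2=113.75, Option 3=77.5, Option 4=10, Option 5=-56.25, Option 6=200, Option 7=105
Highest average = 200 → Option 6.

Option 6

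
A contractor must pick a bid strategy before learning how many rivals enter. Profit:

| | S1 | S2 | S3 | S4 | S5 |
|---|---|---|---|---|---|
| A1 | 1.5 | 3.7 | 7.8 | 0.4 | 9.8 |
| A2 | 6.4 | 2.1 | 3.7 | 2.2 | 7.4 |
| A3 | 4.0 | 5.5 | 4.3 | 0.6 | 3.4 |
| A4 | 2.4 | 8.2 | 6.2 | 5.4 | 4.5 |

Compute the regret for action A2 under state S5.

2.4

Best payoff under S5 is 9.8.
Regret = 9.8 − 7.4 = 2.4.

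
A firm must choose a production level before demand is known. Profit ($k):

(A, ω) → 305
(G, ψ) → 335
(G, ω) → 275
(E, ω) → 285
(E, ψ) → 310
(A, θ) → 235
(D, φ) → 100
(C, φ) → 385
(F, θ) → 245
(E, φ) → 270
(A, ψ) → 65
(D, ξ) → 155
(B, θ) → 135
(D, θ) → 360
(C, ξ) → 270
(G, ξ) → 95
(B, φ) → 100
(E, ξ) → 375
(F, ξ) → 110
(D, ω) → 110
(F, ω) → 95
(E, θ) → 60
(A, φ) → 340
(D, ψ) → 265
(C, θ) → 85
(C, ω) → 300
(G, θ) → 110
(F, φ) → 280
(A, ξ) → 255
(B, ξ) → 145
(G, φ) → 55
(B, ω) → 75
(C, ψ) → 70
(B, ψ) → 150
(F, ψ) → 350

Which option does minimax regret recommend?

Column bests: θ=360, φ=385, ψ=350, ω=305, ξ=375.
A regrets: 125, 45, 285, 0, 120 → max 285
B regrets: 225, 285, 200, 230, 230 → max 285
C regrets: 275, 0, 280, 5, 105 → max 280
D regrets: 0, 285, 85, 195, 220 → max 285
E regrets: 300, 115, 40, 20, 0 → max 300
F regrets: 115, 105, 0, 210, 265 → max 265
G regrets: 250, 330, 15, 30, 280 → max 330
Smallest max regret = 265 → F.

F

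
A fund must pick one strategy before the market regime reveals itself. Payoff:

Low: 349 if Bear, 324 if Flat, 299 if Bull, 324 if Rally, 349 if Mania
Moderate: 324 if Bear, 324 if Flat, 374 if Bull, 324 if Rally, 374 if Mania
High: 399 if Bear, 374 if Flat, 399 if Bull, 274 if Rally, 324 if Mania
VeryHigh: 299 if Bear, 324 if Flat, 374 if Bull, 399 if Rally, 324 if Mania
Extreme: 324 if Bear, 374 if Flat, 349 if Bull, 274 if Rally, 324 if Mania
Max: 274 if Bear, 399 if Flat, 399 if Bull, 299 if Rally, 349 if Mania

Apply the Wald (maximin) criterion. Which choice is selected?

Row minima: Low=299, Moderate=324, High=274, VeryHigh=299, Extreme=274, Max=274
Best worst-case = 324 → Moderate.

Moderate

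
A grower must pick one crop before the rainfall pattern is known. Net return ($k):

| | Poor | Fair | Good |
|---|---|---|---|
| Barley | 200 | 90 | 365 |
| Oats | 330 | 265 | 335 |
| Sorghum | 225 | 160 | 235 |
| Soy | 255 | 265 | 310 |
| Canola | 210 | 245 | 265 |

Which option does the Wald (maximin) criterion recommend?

Row minima: Barley=90, Oats=265, Sorghum=160, Soy=255, Canola=210
Best worst-case = 265 → Oats.

Oats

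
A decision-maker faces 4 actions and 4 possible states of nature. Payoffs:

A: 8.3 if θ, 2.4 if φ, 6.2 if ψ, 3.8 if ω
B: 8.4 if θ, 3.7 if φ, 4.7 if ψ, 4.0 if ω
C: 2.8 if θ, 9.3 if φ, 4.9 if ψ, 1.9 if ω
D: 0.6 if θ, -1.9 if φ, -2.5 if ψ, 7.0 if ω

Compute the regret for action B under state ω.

Best payoff under ω is 7.0.
Regret = 7.0 − 4.0 = 3.0.

3.0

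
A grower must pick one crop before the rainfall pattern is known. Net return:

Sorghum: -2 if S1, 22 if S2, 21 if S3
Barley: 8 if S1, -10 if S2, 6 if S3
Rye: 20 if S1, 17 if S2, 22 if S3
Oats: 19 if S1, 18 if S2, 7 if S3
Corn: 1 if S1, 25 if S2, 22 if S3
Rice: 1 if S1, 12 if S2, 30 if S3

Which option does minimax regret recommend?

Rye

Column bests: S1=20, S2=25, S3=30.
Sorghum regrets: 22, 3, 9 → max 22
Barley regrets: 12, 35, 24 → max 35
Rye regrets: 0, 8, 8 → max 8
Oats regrets: 1, 7, 23 → max 23
Corn regrets: 19, 0, 8 → max 19
Rice regrets: 19, 13, 0 → max 19
Smallest max regret = 8 → Rye.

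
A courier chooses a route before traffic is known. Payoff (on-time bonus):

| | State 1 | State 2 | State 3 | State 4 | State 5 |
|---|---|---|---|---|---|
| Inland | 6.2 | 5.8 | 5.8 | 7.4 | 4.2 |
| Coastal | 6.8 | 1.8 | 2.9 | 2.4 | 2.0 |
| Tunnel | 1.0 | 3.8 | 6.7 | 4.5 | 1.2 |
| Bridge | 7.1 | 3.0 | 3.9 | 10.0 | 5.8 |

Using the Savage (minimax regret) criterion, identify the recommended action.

Inland

Column bests: State 1=7.1, State 2=5.8, State 3=6.7, State 4=10.0, State 5=5.8.
Inland regrets: 0.9, 0.0, 0.9, 2.6, 1.6 → max 2.6
Coastal regrets: 0.3, 4.0, 3.8, 7.6, 3.8 → max 7.6
Tunnel regrets: 6.1, 2.0, 0.0, 5.5, 4.6 → max 6.1
Bridge regrets: 0.0, 2.8, 2.8, 0.0, 0.0 → max 2.8
Smallest max regret = 2.6 → Inland.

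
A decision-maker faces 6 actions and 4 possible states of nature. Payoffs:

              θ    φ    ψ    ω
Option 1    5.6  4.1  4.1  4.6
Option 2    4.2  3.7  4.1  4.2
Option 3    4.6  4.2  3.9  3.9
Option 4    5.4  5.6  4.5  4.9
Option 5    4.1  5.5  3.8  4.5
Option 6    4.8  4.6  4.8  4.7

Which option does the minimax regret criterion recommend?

Column bests: θ=5.6, φ=5.6, ψ=4.8, ω=4.9.
Option 1 regrets: 0.0, 1.5, 0.7, 0.3 → max 1.5
Option 2 regrets: 1.4, 1.9, 0.7, 0.7 → max 1.9
Option 3 regrets: 1.0, 1.4, 0.9, 1.0 → max 1.4
Option 4 regrets: 0.2, 0.0, 0.3, 0.0 → max 0.3
Option 5 regrets: 1.5, 0.1, 1.0, 0.4 → max 1.5
Option 6 regrets: 0.8, 1.0, 0.0, 0.2 → max 1.0
Smallest max regret = 0.3 → Option 4.

Option 4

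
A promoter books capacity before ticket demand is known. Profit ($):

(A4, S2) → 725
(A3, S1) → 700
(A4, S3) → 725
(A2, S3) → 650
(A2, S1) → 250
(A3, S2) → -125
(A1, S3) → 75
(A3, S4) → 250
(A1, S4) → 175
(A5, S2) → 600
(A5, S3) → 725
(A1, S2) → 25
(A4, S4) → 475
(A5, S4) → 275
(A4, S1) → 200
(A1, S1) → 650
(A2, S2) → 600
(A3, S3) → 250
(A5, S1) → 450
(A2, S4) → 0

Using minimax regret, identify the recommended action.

A5

Column bests: S1=700, S2=725, S3=725, S4=475.
A1 regrets: 50, 700, 650, 300 → max 700
A2 regrets: 450, 125, 75, 475 → max 475
A3 regrets: 0, 850, 475, 225 → max 850
A4 regrets: 500, 0, 0, 0 → max 500
A5 regrets: 250, 125, 0, 200 → max 250
Smallest max regret = 250 → A5.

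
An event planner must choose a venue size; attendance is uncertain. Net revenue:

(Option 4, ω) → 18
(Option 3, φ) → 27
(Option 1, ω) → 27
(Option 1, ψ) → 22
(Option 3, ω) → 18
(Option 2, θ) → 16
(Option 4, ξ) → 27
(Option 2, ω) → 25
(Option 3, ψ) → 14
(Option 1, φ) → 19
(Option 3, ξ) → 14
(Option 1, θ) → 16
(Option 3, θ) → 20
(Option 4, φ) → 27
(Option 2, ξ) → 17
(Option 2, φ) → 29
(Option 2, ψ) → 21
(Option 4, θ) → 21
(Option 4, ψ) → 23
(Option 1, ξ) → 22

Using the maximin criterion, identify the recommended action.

Row minima: Option 1=16, Option 2=16, Option 3=14, Option 4=18
Best worst-case = 18 → Option 4.

Option 4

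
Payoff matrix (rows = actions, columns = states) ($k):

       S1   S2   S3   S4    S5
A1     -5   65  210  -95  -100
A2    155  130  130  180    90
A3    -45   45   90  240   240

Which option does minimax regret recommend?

A2

Column bests: S1=155, S2=130, S3=210, S4=240, S5=240.
A1 regrets: 160, 65, 0, 335, 340 → max 340
A2 regrets: 0, 0, 80, 60, 150 → max 150
A3 regrets: 200, 85, 120, 0, 0 → max 200
Smallest max regret = 150 → A2.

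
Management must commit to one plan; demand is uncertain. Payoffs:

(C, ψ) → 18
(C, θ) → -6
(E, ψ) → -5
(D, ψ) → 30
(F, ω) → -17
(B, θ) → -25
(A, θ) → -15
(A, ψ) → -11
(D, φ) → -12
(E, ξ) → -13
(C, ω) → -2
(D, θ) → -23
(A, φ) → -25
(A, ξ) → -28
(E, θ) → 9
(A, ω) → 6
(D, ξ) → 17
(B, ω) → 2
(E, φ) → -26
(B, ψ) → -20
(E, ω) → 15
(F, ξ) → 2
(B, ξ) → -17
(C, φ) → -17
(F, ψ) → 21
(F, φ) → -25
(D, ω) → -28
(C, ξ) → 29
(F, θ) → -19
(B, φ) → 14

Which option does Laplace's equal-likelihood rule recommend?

C

Row averages: A=-14.6, B=-9.2, C=4.4, D=-3.2, E=-4, F=-7.6
Highest average = 4.4 → C.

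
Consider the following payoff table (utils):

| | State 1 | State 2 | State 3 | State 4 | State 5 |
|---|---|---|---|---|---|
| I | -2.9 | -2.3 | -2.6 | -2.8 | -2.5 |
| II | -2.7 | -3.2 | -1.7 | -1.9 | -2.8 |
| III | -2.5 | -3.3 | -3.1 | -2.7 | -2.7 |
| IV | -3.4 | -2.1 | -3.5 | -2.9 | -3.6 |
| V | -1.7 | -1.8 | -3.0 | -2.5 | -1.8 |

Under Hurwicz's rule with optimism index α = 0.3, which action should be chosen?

V

I: 0.3·(-2.3) + 0.7·(-2.9) = -2.72
II: 0.3·(-1.7) + 0.7·(-3.2) = -2.75
III: 0.3·(-2.5) + 0.7·(-3.3) = -3.06
IV: 0.3·(-2.1) + 0.7·(-3.6) = -3.15
V: 0.3·(-1.7) + 0.7·(-3.0) = -2.61
Highest Hurwicz score = -2.61 → V.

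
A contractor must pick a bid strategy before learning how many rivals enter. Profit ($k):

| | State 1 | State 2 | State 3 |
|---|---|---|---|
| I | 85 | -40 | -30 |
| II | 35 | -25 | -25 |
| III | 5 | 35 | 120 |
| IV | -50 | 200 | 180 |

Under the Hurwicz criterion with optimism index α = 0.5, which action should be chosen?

IV

I: 0.5·85 + 0.5·(-40) = 22.5
II: 0.5·35 + 0.5·(-25) = 5
III: 0.5·120 + 0.5·5 = 62.5
IV: 0.5·200 + 0.5·(-50) = 75
Highest Hurwicz score = 75 → IV.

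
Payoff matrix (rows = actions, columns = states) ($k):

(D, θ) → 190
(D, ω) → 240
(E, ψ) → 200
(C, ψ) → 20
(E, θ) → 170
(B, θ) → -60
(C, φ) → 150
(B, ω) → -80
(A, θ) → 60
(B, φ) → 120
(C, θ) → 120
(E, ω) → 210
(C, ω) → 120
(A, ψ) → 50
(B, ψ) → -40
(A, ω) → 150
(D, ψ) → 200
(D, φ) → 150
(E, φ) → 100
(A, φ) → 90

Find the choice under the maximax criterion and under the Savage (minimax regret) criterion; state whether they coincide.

Row maxima: A=150, B=120, C=150, D=240, E=210
Best best-case = 240 → D.
Column bests: θ=190, φ=150, ψ=200, ω=240.
A regrets: 130, 60, 150, 90 → max 150
B regrets: 250, 30, 240, 320 → max 320
C regrets: 70, 0, 180, 120 → max 180
D regrets: 0, 0, 0, 0 → max 0
E regrets: 20, 50, 0, 30 → max 50
Smallest max regret = 0 → D.

maximax → D; minimax regret → D (agree)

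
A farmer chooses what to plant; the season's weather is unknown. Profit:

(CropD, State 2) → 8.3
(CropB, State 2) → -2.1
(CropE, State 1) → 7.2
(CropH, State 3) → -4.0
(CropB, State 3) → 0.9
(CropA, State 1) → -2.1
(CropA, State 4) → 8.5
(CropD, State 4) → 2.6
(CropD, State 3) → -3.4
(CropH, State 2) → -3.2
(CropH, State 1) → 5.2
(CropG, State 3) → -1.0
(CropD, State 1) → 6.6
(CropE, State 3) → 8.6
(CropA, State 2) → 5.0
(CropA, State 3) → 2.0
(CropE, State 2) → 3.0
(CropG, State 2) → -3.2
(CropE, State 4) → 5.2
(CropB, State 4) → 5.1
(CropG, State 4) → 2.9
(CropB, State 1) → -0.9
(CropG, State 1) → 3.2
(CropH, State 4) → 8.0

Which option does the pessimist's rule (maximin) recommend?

Row minima: CropA=-2.1, CropH=-4.0, CropG=-3.2, CropD=-3.4, CropE=3.0, CropB=-2.1
Best worst-case = 3.0 → CropE.

CropE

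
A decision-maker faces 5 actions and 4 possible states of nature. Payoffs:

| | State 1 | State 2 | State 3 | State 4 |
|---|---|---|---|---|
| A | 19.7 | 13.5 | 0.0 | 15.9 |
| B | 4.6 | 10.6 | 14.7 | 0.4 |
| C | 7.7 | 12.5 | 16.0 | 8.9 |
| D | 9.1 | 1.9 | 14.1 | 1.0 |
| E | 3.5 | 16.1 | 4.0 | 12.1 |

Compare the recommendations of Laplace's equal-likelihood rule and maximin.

laplace → A; maximin → C (disagree)

Row averages: A=12.275, B=7.575, C=11.275, D=6.525, E=8.925
Highest average = 12.275 → A.
Row minima: A=0.0, B=0.4, C=7.7, D=1.0, E=3.5
Best worst-case = 7.7 → C.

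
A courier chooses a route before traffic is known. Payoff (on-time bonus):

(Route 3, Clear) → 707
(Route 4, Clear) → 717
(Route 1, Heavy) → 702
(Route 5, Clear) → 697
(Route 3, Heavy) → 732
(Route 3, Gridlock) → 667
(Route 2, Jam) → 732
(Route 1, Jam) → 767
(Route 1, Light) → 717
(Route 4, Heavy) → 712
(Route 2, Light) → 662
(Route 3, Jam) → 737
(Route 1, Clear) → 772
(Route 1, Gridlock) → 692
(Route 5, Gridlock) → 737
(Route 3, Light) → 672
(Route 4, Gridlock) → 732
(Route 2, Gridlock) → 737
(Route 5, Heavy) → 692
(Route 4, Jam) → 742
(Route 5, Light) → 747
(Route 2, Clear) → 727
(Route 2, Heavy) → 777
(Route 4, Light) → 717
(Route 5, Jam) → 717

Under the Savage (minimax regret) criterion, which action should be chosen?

Column bests: Clear=772, Light=747, Heavy=777, Jam=767, Gridlock=737.
Route 1 regrets: 0, 30, 75, 0, 45 → max 75
Route 2 regrets: 45, 85, 0, 35, 0 → max 85
Route 3 regrets: 65, 75, 45, 30, 70 → max 75
Route 4 regrets: 55, 30, 65, 25, 5 → max 65
Route 5 regrets: 75, 0, 85, 50, 0 → max 85
Smallest max regret = 65 → Route 4.

Route 4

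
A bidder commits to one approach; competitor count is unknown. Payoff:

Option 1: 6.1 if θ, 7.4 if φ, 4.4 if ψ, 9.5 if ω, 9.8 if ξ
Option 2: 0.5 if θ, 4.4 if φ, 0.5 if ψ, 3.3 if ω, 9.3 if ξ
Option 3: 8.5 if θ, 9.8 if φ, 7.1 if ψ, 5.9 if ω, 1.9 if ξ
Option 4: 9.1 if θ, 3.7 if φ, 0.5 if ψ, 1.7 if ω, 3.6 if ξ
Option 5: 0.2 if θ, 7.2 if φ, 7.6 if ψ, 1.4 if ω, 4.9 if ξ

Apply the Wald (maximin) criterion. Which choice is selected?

Row minima: Option 1=4.4, Option 2=0.5, Option 3=1.9, Option 4=0.5, Option 5=0.2
Best worst-case = 4.4 → Option 1.

Option 1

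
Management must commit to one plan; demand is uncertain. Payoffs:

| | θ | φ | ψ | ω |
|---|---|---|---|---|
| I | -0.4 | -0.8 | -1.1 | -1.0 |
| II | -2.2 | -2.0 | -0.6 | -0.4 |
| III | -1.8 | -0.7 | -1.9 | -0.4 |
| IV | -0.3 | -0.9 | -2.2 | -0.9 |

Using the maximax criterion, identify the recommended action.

Row maxima: I=-0.4, II=-0.4, III=-0.4, IV=-0.3
Best best-case = -0.3 → IV.

IV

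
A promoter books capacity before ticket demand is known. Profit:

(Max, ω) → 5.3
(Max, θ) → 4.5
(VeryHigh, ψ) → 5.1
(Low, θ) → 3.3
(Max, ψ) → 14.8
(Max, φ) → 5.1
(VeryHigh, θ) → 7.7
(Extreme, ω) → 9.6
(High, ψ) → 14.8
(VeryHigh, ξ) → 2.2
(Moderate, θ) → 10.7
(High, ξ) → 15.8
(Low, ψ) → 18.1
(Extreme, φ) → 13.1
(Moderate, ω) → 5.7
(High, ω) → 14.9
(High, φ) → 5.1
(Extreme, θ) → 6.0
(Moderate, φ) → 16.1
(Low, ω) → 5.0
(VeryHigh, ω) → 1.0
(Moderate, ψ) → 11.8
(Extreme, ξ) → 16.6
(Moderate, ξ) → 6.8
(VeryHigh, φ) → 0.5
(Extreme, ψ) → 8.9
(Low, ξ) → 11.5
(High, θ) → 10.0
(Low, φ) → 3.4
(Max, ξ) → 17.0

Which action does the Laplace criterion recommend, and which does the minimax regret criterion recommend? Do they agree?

Row averages: Low=8.26, Moderate=10.22, High=12.12, VeryHigh=3.3, Extreme=10.84, Max=9.34
Highest average = 12.12 → High.
Column bests: θ=10.7, φ=16.1, ψ=18.1, ω=14.9, ξ=17.0.
Low regrets: 7.4, 12.7, 0.0, 9.9, 5.5 → max 12.7
Moderate regrets: 0.0, 0.0, 6.3, 9.2, 10.2 → max 10.2
High regrets: 0.7, 11.0, 3.3, 0.0, 1.2 → max 11.0
VeryHigh regrets: 3.0, 15.6, 13.0, 13.9, 14.8 → max 15.6
Extreme regrets: 4.7, 3.0, 9.2, 5.3, 0.4 → max 9.2
Max regrets: 6.2, 11.0, 3.3, 9.6, 0.0 → max 11.0
Smallest max regret = 9.2 → Extreme.

laplace → High; minimax regret → Extreme (disagree)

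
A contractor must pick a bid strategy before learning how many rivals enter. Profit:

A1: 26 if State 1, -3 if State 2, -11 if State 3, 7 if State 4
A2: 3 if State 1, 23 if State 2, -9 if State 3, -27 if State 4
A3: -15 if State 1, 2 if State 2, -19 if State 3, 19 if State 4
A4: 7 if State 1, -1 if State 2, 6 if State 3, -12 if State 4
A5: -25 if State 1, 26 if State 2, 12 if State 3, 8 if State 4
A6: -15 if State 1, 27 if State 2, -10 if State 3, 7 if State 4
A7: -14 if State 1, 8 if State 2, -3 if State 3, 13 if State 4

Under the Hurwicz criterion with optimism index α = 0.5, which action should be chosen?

A1

A1: 0.5·26 + 0.5·(-11) = 7.5
A2: 0.5·23 + 0.5·(-27) = -2
A3: 0.5·19 + 0.5·(-19) = 0
A4: 0.5·7 + 0.5·(-12) = -2.5
A5: 0.5·26 + 0.5·(-25) = 0.5
A6: 0.5·27 + 0.5·(-15) = 6
A7: 0.5·13 + 0.5·(-14) = -0.5
Highest Hurwicz score = 7.5 → A1.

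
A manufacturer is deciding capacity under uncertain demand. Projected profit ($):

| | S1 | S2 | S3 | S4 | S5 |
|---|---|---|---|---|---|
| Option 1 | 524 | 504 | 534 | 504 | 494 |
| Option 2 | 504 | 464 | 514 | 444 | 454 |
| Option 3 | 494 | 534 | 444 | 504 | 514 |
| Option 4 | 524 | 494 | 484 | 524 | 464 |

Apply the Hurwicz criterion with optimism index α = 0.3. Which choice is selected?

Option 1: 0.3·534 + 0.7·494 = 506
Option 2: 0.3·514 + 0.7·444 = 465
Option 3: 0.3·534 + 0.7·444 = 471
Option 4: 0.3·524 + 0.7·464 = 482
Highest Hurwicz score = 506 → Option 1.

Option 1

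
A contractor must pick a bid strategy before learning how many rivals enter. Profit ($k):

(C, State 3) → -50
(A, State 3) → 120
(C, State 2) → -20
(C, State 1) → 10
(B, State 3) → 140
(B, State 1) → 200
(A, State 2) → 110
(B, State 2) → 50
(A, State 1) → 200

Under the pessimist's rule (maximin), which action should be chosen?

A

Row minima: A=110, B=50, C=-50
Best worst-case = 110 → A.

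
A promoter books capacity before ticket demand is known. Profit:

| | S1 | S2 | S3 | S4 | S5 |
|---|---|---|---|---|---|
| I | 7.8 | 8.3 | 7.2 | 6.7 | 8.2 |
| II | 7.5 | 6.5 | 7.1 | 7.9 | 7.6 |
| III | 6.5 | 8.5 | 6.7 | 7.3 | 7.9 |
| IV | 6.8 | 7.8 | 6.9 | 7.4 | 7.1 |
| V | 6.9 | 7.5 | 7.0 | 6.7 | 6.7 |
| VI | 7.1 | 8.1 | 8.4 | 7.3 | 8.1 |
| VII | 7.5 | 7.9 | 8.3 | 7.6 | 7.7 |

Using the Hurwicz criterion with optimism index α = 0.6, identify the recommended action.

VII

I: 0.6·8.3 + 0.4·6.7 = 7.66
II: 0.6·7.9 + 0.4·6.5 = 7.34
III: 0.6·8.5 + 0.4·6.5 = 7.7
IV: 0.6·7.8 + 0.4·6.8 = 7.4
V: 0.6·7.5 + 0.4·6.7 = 7.18
VI: 0.6·8.4 + 0.4·7.1 = 7.88
VII: 0.6·8.3 + 0.4·7.5 = 7.98
Highest Hurwicz score = 7.98 → VII.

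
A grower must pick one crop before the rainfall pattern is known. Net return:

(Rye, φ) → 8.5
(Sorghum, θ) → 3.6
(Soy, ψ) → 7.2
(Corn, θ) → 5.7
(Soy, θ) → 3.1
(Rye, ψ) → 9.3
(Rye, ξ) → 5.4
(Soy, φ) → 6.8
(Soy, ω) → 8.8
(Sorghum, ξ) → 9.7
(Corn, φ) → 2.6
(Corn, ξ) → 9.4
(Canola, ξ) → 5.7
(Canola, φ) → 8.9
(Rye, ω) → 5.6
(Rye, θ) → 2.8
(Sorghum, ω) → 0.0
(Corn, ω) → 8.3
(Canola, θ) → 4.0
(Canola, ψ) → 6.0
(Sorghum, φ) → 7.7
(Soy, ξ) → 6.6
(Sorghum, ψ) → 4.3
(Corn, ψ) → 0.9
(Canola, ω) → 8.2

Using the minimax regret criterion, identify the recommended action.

Soy

Column bests: θ=5.7, φ=8.9, ψ=9.3, ω=8.8, ξ=9.7.
Sorghum regrets: 2.1, 1.2, 5.0, 8.8, 0.0 → max 8.8
Corn regrets: 0.0, 6.3, 8.4, 0.5, 0.3 → max 8.4
Soy regrets: 2.6, 2.1, 2.1, 0.0, 3.1 → max 3.1
Rye regrets: 2.9, 0.4, 0.0, 3.2, 4.3 → max 4.3
Canola regrets: 1.7, 0.0, 3.3, 0.6, 4.0 → max 4.0
Smallest max regret = 3.1 → Soy.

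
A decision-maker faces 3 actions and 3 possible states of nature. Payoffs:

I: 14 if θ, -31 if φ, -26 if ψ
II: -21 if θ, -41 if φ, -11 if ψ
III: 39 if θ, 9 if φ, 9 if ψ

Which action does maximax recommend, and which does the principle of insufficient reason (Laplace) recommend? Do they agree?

maximax → III; laplace → III (agree)

Row maxima: I=14, II=-11, III=39
Best best-case = 39 → III.
Row averages: I=-43/3, II=-73/3, III=19
Highest average = 19 → III.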